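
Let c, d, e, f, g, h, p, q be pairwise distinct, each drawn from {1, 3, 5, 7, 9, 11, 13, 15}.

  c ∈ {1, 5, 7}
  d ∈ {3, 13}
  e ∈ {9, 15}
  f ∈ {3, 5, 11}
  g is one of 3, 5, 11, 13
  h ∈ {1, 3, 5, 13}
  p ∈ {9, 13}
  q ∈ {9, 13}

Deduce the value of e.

Among the 8 variables, 7 fits only c (and all 8 values in {1, 3, 5, 7, 9, 11, 13, 15} must be used), so c = 7.
Among the 7 still-open variables, 1 fits only h (and all 7 values in {1, 3, 5, 9, 11, 13, 15} must be used), so h = 1.
Among the 6 still-open variables, 15 fits only e (and all 6 values in {3, 5, 9, 11, 13, 15} must be used), so e = 15.

15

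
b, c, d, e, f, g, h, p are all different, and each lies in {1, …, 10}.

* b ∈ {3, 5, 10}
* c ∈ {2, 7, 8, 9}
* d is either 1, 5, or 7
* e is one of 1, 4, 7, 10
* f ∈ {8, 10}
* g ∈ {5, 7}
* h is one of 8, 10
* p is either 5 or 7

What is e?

f and h share exactly the 2 values {8, 10}; by pigeonhole those values go to them, so strike 8, 10 from b, c, e.
The 2 variables g and p are confined to {5, 7}, which locks those values in; drop them from b, c, d, e.
b's domain is down to {3}, so b = 3.
d's domain is down to {1}, so d = 1. So e can't be 1.
So e = 4.

4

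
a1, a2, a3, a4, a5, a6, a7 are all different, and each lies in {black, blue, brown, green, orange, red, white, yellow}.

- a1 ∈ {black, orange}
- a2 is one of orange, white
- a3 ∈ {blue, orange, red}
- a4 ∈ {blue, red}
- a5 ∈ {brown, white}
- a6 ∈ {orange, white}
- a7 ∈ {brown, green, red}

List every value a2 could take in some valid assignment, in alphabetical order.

orange, white

The 7 variables together cover exactly {black, blue, brown, green, orange, red, white} — 7 values for 7 variables — and black appears only in a1's list, so a1 = black.
The 6 still-open variables draw from only 6 values {blue, brown, green, orange, red, white}, so each is used; only a7 can be green, hence a7 = green.
The 5 still-open variables together cover exactly {blue, brown, orange, red, white} — 5 values for 5 variables — and brown appears only in a5's list, so a5 = brown.
The 2 variables a2 and a6 are confined to {orange, white}, which locks those values in; drop them from a3.
No further eliminations apply; a2 can still be any of orange, white.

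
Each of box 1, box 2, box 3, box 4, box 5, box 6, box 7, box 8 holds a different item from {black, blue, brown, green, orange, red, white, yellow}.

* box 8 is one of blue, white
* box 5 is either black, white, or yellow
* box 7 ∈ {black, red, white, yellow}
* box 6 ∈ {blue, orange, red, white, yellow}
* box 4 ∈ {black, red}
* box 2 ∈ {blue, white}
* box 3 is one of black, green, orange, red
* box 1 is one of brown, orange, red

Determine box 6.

The 8 variables draw from only 8 values {black, blue, brown, green, orange, red, white, yellow}, so each is used; only box 1 can be brown, hence box 1 = brown.
The 7 still-open variables together cover exactly {black, blue, green, orange, red, white, yellow} — 7 values for 7 variables — and green appears only in box 3's list, so box 3 = green.
Among the 6 still-open variables, orange fits only box 6 (and all 6 values in {black, blue, orange, red, white, yellow} must be used), so box 6 = orange.

orange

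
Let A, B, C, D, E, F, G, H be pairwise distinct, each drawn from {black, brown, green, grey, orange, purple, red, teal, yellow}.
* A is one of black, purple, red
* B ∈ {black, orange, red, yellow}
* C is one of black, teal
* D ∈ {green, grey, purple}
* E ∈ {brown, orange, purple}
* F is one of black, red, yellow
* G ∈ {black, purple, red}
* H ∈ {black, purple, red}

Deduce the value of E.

brown

A, G, H share exactly the 3 values {black, purple, red}; by pigeonhole those values go to them, so strike black, purple, red from B, C, D, E, F.
C's domain is down to {teal}, so C = teal.
F has just one choice, so F = yellow. So B can't be yellow.
B's domain is down to {orange}, so B = orange. Remove orange from E.
So E = brown.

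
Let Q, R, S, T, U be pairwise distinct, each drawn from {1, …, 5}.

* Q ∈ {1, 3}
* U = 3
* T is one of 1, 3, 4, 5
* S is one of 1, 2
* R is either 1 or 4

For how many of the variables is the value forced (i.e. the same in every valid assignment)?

5

U's domain is down to {3}, so U = 3. Strike 3 from Q, T.
Q's domain is down to {1}, so Q = 1. Strike 1 from R, S, T.
R has just one choice, so R = 4. Eliminate 4 elsewhere: T.
S has just one choice, so S = 2.
T must be 5 (only option left).
Every variable is fixed: Q=1, R=4, S=2, T=5, U=3. That makes 5.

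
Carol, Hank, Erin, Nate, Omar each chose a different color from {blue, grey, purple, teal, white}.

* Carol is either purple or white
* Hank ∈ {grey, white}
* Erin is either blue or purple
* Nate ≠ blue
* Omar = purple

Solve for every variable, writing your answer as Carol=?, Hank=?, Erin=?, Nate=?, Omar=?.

Carol=white, Hank=grey, Erin=blue, Nate=teal, Omar=purple

Omar has just one choice, so Omar = purple. So Carol, Erin, Nate can't be purple.
Carol has just one choice, so Carol = white. So Hank, Nate can't be white.
Hank has just one choice, so Hank = grey. Strike grey from Nate.
Erin has just one choice, so Erin = blue.
Nate has just one choice, so Nate = teal.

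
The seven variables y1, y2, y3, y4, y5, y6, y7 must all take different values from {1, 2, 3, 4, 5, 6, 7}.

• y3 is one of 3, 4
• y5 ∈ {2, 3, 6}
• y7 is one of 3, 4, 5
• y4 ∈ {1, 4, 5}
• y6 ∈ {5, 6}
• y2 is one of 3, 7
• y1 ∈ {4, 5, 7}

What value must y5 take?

2

Among the 7 variables, 1 fits only y4 (and all 7 values in {1, 2, 3, 4, 5, 6, 7} must be used), so y4 = 1.
Among the 6 still-open variables, 2 fits only y5 (and all 6 values in {2, 3, 4, 5, 6, 7} must be used), so y5 = 2.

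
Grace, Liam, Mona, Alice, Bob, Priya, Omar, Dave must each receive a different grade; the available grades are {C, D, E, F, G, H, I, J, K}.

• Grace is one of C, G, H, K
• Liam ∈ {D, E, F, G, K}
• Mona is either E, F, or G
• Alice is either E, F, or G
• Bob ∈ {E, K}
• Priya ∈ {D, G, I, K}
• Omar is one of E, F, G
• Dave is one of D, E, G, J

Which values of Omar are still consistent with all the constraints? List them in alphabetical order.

E, F, G

Mona, Alice, Omar between them cover only {E, F, G} — a naked triple. Remove those values from Grace, Liam, Bob, Priya, Dave.
Bob must be K (only option left). Remove K from Grace, Liam, Priya.
Liam must be D (only option left). Eliminate D elsewhere: Priya, Dave.
Priya must be I (only option left).
That leaves Dave = J.
No further eliminations apply; Omar can still be any of E, F, G.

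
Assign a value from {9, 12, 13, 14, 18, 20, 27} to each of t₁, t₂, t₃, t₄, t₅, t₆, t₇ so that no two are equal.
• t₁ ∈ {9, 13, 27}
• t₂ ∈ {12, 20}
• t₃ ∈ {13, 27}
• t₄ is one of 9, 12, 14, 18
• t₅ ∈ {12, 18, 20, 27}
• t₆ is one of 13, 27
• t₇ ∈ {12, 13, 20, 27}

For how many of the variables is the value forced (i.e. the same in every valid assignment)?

3

The 7 variables draw from only 7 values {9, 12, 13, 14, 18, 20, 27}, so each is used; only t₄ can be 14, hence t₄ = 14.
Among the 6 still-open variables, 9 fits only t₁ (and all 6 values in {9, 12, 13, 18, 20, 27} must be used), so t₁ = 9.
The 5 still-open variables together cover exactly {12, 13, 18, 20, 27} — 5 values for 5 variables — and 18 appears only in t₅'s list, so t₅ = 18.
The 2 variables t₃ and t₆ are confined to {13, 27}, which locks those values in; drop them from t₇.
Determined: t₁=9, t₄=14, t₅=18. The other variables each still have more than one consistent value. That makes 3.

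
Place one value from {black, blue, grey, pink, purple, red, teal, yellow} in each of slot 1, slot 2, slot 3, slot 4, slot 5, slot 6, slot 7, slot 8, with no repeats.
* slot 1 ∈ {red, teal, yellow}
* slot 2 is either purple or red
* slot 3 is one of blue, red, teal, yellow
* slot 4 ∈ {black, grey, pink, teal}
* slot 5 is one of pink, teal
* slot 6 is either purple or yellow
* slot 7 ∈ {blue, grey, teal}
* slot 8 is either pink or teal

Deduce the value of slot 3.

The 8 variables together cover exactly {black, blue, grey, pink, purple, red, teal, yellow} — 8 values for 8 variables — and black appears only in slot 4's list, so slot 4 = black.
The 7 still-open variables draw from only 7 values {blue, grey, pink, purple, red, teal, yellow}, so each is used; only slot 7 can be grey, hence slot 7 = grey.
The 6 still-open variables together cover exactly {blue, pink, purple, red, teal, yellow} — 6 values for 6 variables — and blue appears only in slot 3's list, so slot 3 = blue.

blue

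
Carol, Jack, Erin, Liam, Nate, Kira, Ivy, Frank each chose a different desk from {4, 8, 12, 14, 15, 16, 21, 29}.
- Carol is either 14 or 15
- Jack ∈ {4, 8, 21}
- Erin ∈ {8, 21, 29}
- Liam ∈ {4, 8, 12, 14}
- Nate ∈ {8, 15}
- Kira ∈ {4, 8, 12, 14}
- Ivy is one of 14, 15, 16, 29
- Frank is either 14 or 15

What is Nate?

8

Among the 8 variables, 16 fits only Ivy (and all 8 values in {4, 8, 12, 14, 15, 16, 21, 29} must be used), so Ivy = 16.
The 7 still-open variables together cover exactly {4, 8, 12, 14, 15, 21, 29} — 7 values for 7 variables — and 29 appears only in Erin's list, so Erin = 29.
The 6 still-open variables draw from only 6 values {4, 8, 12, 14, 15, 21}, so each is used; only Jack can be 21, hence Jack = 21.
Carol and Frank between them cover only {14, 15} — a naked pair. Remove those values from Liam, Nate, Kira.
So Nate = 8.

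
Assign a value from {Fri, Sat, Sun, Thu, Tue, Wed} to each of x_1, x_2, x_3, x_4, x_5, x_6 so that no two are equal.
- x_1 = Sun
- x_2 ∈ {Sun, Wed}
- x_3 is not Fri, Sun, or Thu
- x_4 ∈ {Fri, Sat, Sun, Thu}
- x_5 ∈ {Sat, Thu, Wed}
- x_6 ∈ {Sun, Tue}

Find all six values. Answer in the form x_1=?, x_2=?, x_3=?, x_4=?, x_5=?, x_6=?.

x_1=Sun, x_2=Wed, x_3=Sat, x_4=Fri, x_5=Thu, x_6=Tue

x_1's domain is down to {Sun}, so x_1 = Sun. Remove Sun from x_2, x_4, x_6.
That leaves x_2 = Wed. So x_3, x_5 can't be Wed.
That leaves x_6 = Tue. Eliminate Tue elsewhere: x_3.
x_3's domain is down to {Sat}, so x_3 = Sat. Strike Sat from x_4, x_5.
That leaves x_5 = Thu. Eliminate Thu elsewhere: x_4.
x_4 has just one choice, so x_4 = Fri.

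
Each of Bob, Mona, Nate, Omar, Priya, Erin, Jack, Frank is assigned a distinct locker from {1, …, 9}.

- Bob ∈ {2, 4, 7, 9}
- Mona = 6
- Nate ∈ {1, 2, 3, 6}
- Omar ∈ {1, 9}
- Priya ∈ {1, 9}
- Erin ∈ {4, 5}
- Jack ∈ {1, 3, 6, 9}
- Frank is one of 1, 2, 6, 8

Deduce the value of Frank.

Mona must be 6 (only option left). So Nate, Jack, Frank can't be 6.
The 2 variables Omar and Priya are confined to {1, 9}, which locks those values in; drop them from Bob, Nate, Jack, Frank.
Jack's domain is down to {3}, so Jack = 3. Eliminate 3 elsewhere: Nate.
Nate's domain is down to {2}, so Nate = 2. Remove 2 from Bob, Frank.
So Frank = 8.

8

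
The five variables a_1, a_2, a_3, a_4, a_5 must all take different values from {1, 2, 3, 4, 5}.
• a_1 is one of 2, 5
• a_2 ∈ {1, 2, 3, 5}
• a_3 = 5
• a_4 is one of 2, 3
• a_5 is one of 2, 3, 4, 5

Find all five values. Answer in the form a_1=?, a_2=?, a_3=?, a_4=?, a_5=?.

a_3's domain is down to {5}, so a_3 = 5. So a_1, a_2, a_5 can't be 5.
a_1 has just one choice, so a_1 = 2. Eliminate 2 elsewhere: a_2, a_4, a_5.
a_4's domain is down to {3}, so a_4 = 3. Strike 3 from a_2, a_5.
That leaves a_5 = 4.
a_2 must be 1 (only option left).

a_1=2, a_2=1, a_3=5, a_4=3, a_5=4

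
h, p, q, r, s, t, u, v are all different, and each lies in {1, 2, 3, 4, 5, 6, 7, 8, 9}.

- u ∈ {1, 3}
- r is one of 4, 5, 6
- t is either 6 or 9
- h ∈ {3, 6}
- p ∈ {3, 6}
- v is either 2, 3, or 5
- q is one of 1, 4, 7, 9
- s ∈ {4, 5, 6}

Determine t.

The 8 variables together cover exactly {1, 2, 3, 4, 5, 6, 7, 9} — 8 values for 8 variables — and 2 appears only in v's list, so v = 2.
The 7 still-open variables together cover exactly {1, 3, 4, 5, 6, 7, 9} — 7 values for 7 variables — and 7 appears only in q's list, so q = 7.
The 6 still-open variables together cover exactly {1, 3, 4, 5, 6, 9} — 6 values for 6 variables — and 1 appears only in u's list, so u = 1.
The 5 still-open variables draw from only 5 values {3, 4, 5, 6, 9}, so each is used; only t can be 9, hence t = 9.

9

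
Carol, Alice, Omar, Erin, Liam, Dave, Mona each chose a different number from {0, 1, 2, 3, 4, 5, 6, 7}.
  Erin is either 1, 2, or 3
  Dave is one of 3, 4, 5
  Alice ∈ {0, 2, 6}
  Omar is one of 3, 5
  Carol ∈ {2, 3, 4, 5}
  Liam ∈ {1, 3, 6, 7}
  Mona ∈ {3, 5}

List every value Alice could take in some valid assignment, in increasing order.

Omar and Mona between them cover only {3, 5} — a naked pair. Remove those values from Carol, Erin, Liam, Dave.
Dave has just one choice, so Dave = 4. Eliminate 4 elsewhere: Carol.
That leaves Carol = 2. Eliminate 2 elsewhere: Alice, Erin.
That leaves Erin = 1. So Liam can't be 1.
No further eliminations apply; Alice can still be any of 0, 6.

0, 6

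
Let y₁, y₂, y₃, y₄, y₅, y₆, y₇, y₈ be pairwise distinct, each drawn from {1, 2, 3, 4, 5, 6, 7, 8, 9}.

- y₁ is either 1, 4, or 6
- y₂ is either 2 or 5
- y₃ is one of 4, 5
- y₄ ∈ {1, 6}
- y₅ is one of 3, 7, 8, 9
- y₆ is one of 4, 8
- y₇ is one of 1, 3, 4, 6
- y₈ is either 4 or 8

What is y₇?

3

y₆ and y₈ share exactly the 2 values {4, 8}; by pigeonhole those values go to them, so strike 4, 8 from y₁, y₃, y₅, y₇.
y₃'s domain is down to {5}, so y₃ = 5. Eliminate 5 elsewhere: y₂.
y₂'s domain is down to {2}, so y₂ = 2.
y₁ and y₄ between them cover only {1, 6} — a naked pair. Remove those values from y₇.
So y₇ = 3.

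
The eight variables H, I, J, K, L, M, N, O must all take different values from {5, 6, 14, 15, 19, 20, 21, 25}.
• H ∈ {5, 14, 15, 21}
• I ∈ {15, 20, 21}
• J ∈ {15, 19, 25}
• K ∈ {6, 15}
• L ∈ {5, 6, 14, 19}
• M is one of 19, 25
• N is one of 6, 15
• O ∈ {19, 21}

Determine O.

The 8 variables together cover exactly {5, 6, 14, 15, 19, 20, 21, 25} — 8 values for 8 variables — and 20 appears only in I's list, so I = 20.
The 2 variables K and N are confined to {6, 15}, which locks those values in; drop them from H, J, L.
J and M between them cover only {19, 25} — a naked pair. Remove those values from L, O.
So O = 21.

21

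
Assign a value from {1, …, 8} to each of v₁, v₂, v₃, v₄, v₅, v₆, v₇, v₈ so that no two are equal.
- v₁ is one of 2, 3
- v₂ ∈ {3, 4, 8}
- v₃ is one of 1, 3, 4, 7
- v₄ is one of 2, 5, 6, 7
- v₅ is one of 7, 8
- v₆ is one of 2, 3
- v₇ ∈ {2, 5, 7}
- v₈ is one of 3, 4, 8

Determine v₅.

The 8 variables together cover exactly {1, 2, 3, 4, 5, 6, 7, 8} — 8 values for 8 variables — and 1 appears only in v₃'s list, so v₃ = 1.
The 7 still-open variables together cover exactly {2, 3, 4, 5, 6, 7, 8} — 7 values for 7 variables — and 6 appears only in v₄'s list, so v₄ = 6.
The 6 still-open variables together cover exactly {2, 3, 4, 5, 7, 8} — 6 values for 6 variables — and 5 appears only in v₇'s list, so v₇ = 5.
Among the 5 still-open variables, 7 fits only v₅ (and all 5 values in {2, 3, 4, 7, 8} must be used), so v₅ = 7.

7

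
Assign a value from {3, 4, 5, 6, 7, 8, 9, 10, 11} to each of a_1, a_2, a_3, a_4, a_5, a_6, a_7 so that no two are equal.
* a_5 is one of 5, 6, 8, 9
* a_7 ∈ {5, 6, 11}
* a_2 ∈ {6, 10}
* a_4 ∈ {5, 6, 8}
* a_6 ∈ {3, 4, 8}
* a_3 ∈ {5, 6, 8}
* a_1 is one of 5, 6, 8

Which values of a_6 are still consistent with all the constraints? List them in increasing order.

3, 4

a_1, a_3, a_4 between them cover only {5, 6, 8} — a naked triple. Remove those values from a_2, a_5, a_6, a_7.
a_2's domain is down to {10}, so a_2 = 10.
a_5 has just one choice, so a_5 = 9.
a_7's domain is down to {11}, so a_7 = 11.
No further eliminations apply; a_6 can still be any of 3, 4.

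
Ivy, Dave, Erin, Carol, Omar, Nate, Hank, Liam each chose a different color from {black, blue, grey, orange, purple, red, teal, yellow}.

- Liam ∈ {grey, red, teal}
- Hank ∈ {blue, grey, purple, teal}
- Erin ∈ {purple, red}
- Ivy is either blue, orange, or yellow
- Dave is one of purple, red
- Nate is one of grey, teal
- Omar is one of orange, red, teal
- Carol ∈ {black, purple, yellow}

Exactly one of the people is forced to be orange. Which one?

The 8 variables together cover exactly {black, blue, grey, orange, purple, red, teal, yellow} — 8 values for 8 variables — and black appears only in Carol's list, so Carol = black.
Among the 7 still-open variables, yellow fits only Ivy (and all 7 values in {blue, grey, orange, purple, red, teal, yellow} must be used), so Ivy = yellow.
Among the 6 still-open variables, blue fits only Hank (and all 6 values in {blue, grey, orange, purple, red, teal} must be used), so Hank = blue.
The 5 still-open variables draw from only 5 values {grey, orange, purple, red, teal}, so each is used; only Omar can be orange, hence Omar = orange.

Omar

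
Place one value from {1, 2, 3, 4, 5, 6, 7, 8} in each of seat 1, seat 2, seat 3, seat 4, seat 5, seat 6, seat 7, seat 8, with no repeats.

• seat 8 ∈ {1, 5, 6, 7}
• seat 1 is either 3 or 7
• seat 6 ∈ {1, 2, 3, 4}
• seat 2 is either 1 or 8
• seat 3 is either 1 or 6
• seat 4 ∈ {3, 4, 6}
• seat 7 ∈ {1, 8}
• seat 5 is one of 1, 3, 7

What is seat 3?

The 8 variables draw from only 8 values {1, 2, 3, 4, 5, 6, 7, 8}, so each is used; only seat 6 can be 2, hence seat 6 = 2.
Among the 7 still-open variables, 4 fits only seat 4 (and all 7 values in {1, 3, 4, 5, 6, 7, 8} must be used), so seat 4 = 4.
The 6 still-open variables together cover exactly {1, 3, 5, 6, 7, 8} — 6 values for 6 variables — and 5 appears only in seat 8's list, so seat 8 = 5.
The 5 still-open variables together cover exactly {1, 3, 6, 7, 8} — 5 values for 5 variables — and 6 appears only in seat 3's list, so seat 3 = 6.

6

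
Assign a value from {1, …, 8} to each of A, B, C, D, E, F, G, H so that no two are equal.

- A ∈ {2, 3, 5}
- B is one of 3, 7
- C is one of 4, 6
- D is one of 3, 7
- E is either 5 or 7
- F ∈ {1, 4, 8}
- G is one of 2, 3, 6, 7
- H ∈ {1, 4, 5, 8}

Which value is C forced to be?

4

B and D share exactly the 2 values {3, 7}; by pigeonhole those values go to them, so strike 3, 7 from A, E, G.
E has just one choice, so E = 5. Remove 5 from A, H.
A's domain is down to {2}, so A = 2. Eliminate 2 elsewhere: G.
G must be 6 (only option left). Eliminate 6 elsewhere: C.
So C = 4.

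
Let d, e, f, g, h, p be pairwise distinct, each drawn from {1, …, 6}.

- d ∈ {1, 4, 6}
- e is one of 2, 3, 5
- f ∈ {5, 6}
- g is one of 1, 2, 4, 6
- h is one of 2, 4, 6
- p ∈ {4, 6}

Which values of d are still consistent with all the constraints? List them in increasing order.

The 6 variables draw from only 6 values {1, 2, 3, 4, 5, 6}, so each is used; only e can be 3, hence e = 3.
Among the 5 still-open variables, 5 fits only f (and all 5 values in {1, 2, 4, 5, 6} must be used), so f = 5.
No further eliminations apply; d can still be any of 1, 4, 6.

1, 4, 6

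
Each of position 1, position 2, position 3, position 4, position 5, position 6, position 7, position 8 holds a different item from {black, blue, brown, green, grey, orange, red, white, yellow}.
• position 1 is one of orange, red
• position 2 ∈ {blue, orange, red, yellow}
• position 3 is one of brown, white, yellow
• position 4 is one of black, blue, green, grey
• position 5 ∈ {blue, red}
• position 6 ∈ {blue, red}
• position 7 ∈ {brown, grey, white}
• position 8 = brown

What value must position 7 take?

grey

position 8 must be brown (only option left). Remove brown from position 3, position 7.
position 5 and position 6 share exactly the 2 values {blue, red}; by pigeonhole those values go to them, so strike blue, red from position 1, position 2, position 4.
position 1 must be orange (only option left). Eliminate orange elsewhere: position 2.
position 2 has just one choice, so position 2 = yellow. Strike yellow from position 3.
position 3's domain is down to {white}, so position 3 = white. Strike white from position 7.
So position 7 = grey.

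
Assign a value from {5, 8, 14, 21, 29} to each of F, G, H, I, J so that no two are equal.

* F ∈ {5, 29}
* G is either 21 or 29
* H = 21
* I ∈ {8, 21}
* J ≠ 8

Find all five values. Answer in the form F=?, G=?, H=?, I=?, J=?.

H must be 21 (only option left). Eliminate 21 elsewhere: G, I, J.
I's domain is down to {8}, so I = 8.
G's domain is down to {29}, so G = 29. Remove 29 from F, J.
F has just one choice, so F = 5. Remove 5 from J.
That leaves J = 14.

F=5, G=29, H=21, I=8, J=14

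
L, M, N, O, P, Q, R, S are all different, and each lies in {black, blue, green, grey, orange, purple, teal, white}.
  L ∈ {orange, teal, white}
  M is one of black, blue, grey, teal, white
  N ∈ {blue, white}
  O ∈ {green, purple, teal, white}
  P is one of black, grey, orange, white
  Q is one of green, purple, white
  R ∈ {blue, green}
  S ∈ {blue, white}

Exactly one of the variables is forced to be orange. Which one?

N and S between them cover only {blue, white} — a naked pair. Remove those values from L, M, O, P, Q, R.
R must be green (only option left). Eliminate green elsewhere: O, Q.
That leaves Q = purple. Eliminate purple elsewhere: O.
O must be teal (only option left). So L, M can't be teal.
So orange goes to L.

L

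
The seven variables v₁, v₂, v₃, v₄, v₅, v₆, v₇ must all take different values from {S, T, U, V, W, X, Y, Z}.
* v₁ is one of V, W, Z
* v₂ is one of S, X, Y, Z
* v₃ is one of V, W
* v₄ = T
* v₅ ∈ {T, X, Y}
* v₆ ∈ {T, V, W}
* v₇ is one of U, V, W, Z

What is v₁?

v₄'s domain is down to {T}, so v₄ = T. So v₅, v₆ can't be T.
v₃ and v₆ between them cover only {V, W} — a naked pair. Remove those values from v₁, v₇.
So v₁ = Z.

Z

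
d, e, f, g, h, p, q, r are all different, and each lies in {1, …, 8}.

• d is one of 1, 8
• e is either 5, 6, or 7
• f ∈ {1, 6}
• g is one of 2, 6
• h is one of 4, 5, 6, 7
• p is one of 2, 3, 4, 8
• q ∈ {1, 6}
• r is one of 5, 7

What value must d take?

8

The 8 variables together cover exactly {1, 2, 3, 4, 5, 6, 7, 8} — 8 values for 8 variables — and 3 appears only in p's list, so p = 3.
The 7 still-open variables together cover exactly {1, 2, 4, 5, 6, 7, 8} — 7 values for 7 variables — and 2 appears only in g's list, so g = 2.
The 6 still-open variables draw from only 6 values {1, 4, 5, 6, 7, 8}, so each is used; only h can be 4, hence h = 4.
The 5 still-open variables together cover exactly {1, 5, 6, 7, 8} — 5 values for 5 variables — and 8 appears only in d's list, so d = 8.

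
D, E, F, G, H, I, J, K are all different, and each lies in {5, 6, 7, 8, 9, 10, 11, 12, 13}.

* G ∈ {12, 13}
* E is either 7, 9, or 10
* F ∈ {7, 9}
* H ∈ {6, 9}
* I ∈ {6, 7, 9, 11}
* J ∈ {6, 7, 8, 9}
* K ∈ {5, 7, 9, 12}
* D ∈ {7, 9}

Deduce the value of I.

11

D and F between them cover only {7, 9} — a naked pair. Remove those values from E, H, I, J, K.
E has just one choice, so E = 10.
H's domain is down to {6}, so H = 6. Remove 6 from I, J.
So I = 11.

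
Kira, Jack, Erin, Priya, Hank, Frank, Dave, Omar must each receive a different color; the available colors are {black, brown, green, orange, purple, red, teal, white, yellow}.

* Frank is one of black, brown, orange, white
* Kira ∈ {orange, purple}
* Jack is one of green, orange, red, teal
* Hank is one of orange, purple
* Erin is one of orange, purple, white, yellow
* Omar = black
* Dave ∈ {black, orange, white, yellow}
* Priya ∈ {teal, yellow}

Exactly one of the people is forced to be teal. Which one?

Omar must be black (only option left). So Frank, Dave can't be black.
The 2 variables Kira and Hank are confined to {orange, purple}, which locks those values in; drop them from Jack, Erin, Frank, Dave.
Erin and Dave share exactly the 2 values {white, yellow}; by pigeonhole those values go to them, so strike white, yellow from Priya, Frank.
So teal goes to Priya.

Priya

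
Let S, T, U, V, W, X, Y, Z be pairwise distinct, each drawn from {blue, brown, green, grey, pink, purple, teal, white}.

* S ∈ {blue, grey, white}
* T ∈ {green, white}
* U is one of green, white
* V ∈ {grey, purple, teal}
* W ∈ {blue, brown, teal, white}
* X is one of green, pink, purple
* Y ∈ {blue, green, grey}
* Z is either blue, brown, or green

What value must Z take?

Among the 8 variables, pink fits only X (and all 8 values in {blue, brown, green, grey, pink, purple, teal, white} must be used), so X = pink.
The 7 still-open variables draw from only 7 values {blue, brown, green, grey, purple, teal, white}, so each is used; only V can be purple, hence V = purple.
Among the 6 still-open variables, teal fits only W (and all 6 values in {blue, brown, green, grey, teal, white} must be used), so W = teal.
The 5 still-open variables together cover exactly {blue, brown, green, grey, white} — 5 values for 5 variables — and brown appears only in Z's list, so Z = brown.

brown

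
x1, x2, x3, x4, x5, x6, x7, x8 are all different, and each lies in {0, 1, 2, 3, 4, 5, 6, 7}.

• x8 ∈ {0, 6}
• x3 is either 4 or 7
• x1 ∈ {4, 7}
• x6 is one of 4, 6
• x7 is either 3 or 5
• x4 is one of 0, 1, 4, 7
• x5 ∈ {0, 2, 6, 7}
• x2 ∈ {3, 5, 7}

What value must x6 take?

The 8 variables together cover exactly {0, 1, 2, 3, 4, 5, 6, 7} — 8 values for 8 variables — and 1 appears only in x4's list, so x4 = 1.
The 7 still-open variables draw from only 7 values {0, 2, 3, 4, 5, 6, 7}, so each is used; only x5 can be 2, hence x5 = 2.
The 6 still-open variables draw from only 6 values {0, 3, 4, 5, 6, 7}, so each is used; only x8 can be 0, hence x8 = 0.
The 5 still-open variables draw from only 5 values {3, 4, 5, 6, 7}, so each is used; only x6 can be 6, hence x6 = 6.

6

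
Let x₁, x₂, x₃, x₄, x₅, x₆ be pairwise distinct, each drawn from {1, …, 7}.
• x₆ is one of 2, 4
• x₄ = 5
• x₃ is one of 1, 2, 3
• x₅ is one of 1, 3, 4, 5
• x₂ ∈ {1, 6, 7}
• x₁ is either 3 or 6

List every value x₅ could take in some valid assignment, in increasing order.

1, 3, 4

x₄'s domain is down to {5}, so x₄ = 5. Strike 5 from x₅.
No further eliminations apply; x₅ can still be any of 1, 3, 4.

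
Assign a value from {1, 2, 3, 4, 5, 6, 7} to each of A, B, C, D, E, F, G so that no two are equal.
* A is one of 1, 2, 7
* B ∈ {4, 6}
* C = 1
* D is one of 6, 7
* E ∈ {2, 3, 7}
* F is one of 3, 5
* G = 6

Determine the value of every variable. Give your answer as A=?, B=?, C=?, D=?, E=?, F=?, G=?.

A=2, B=4, C=1, D=7, E=3, F=5, G=6

C has just one choice, so C = 1. Strike 1 from A.
G has just one choice, so G = 6. Strike 6 from B, D.
B must be 4 (only option left).
D's domain is down to {7}, so D = 7. Remove 7 from A, E.
A must be 2 (only option left). So E can't be 2.
E has just one choice, so E = 3. Strike 3 from F.
F must be 5 (only option left).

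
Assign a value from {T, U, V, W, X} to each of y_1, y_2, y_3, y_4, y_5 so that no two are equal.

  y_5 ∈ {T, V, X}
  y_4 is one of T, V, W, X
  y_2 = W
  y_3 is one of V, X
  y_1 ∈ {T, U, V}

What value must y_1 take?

U

y_2's domain is down to {W}, so y_2 = W. Strike W from y_4.
The 4 still-open variables draw from only 4 values {T, U, V, X}, so each is used; only y_1 can be U, hence y_1 = U.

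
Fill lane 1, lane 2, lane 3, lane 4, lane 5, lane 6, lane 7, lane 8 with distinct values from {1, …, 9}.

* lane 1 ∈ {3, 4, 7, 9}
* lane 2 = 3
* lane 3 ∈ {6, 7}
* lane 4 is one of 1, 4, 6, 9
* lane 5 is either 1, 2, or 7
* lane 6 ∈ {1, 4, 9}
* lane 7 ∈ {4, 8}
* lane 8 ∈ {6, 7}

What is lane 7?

8

lane 2 must be 3 (only option left). Strike 3 from lane 1.
The 7 still-open variables together cover exactly {1, 2, 4, 6, 7, 8, 9} — 7 values for 7 variables — and 2 appears only in lane 5's list, so lane 5 = 2.
Among the 6 still-open variables, 8 fits only lane 7 (and all 6 values in {1, 4, 6, 7, 8, 9} must be used), so lane 7 = 8.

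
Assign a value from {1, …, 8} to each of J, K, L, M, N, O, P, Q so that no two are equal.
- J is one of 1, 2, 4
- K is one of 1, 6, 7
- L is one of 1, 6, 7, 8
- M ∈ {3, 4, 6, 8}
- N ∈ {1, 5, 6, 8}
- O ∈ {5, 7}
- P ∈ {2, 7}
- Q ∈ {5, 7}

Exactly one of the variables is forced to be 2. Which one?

The 8 variables draw from only 8 values {1, 2, 3, 4, 5, 6, 7, 8}, so each is used; only M can be 3, hence M = 3.
The 7 still-open variables draw from only 7 values {1, 2, 4, 5, 6, 7, 8}, so each is used; only J can be 4, hence J = 4.
The 6 still-open variables draw from only 6 values {1, 2, 5, 6, 7, 8}, so each is used; only P can be 2, hence P = 2.

P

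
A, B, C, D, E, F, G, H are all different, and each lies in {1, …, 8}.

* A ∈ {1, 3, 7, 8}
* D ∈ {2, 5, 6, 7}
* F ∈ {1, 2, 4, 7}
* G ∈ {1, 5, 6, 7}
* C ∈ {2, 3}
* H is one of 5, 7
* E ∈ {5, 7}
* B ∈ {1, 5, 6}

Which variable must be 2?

D

The 8 variables draw from only 8 values {1, 2, 3, 4, 5, 6, 7, 8}, so each is used; only F can be 4, hence F = 4.
The 7 still-open variables together cover exactly {1, 2, 3, 5, 6, 7, 8} — 7 values for 7 variables — and 8 appears only in A's list, so A = 8.
The 6 still-open variables together cover exactly {1, 2, 3, 5, 6, 7} — 6 values for 6 variables — and 3 appears only in C's list, so C = 3.
The 5 still-open variables draw from only 5 values {1, 2, 5, 6, 7}, so each is used; only D can be 2, hence D = 2.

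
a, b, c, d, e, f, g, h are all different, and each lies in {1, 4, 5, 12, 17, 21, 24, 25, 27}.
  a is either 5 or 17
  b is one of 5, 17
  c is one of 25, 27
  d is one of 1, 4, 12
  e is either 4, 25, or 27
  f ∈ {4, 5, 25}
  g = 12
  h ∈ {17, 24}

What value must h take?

g must be 12 (only option left). Remove 12 from d.
The 7 still-open variables draw from only 7 values {1, 4, 5, 17, 24, 25, 27}, so each is used; only d can be 1, hence d = 1.
Among the 6 still-open variables, 24 fits only h (and all 6 values in {4, 5, 17, 24, 25, 27} must be used), so h = 24.

24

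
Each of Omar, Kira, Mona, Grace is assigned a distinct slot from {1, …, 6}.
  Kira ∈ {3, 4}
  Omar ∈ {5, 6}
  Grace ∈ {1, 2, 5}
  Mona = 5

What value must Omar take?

Mona's domain is down to {5}, so Mona = 5. Eliminate 5 elsewhere: Omar, Grace.
So Omar = 6.

6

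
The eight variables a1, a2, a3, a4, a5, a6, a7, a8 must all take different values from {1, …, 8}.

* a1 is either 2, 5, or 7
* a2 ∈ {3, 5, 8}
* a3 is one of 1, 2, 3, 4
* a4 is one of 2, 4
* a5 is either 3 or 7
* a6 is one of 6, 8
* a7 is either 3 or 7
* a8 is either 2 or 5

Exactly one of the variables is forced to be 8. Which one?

The 8 variables together cover exactly {1, 2, 3, 4, 5, 6, 7, 8} — 8 values for 8 variables — and 1 appears only in a3's list, so a3 = 1.
Among the 7 still-open variables, 4 fits only a4 (and all 7 values in {2, 3, 4, 5, 6, 7, 8} must be used), so a4 = 4.
The 6 still-open variables draw from only 6 values {2, 3, 5, 6, 7, 8}, so each is used; only a6 can be 6, hence a6 = 6.
The 5 still-open variables draw from only 5 values {2, 3, 5, 7, 8}, so each is used; only a2 can be 8, hence a2 = 8.

a2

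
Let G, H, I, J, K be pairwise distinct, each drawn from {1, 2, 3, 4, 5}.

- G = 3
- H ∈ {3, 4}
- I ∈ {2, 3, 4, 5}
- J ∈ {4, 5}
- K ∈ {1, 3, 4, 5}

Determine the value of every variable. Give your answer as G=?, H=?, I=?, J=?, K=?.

G=3, H=4, I=2, J=5, K=1

G's domain is down to {3}, so G = 3. Strike 3 from H, I, K.
That leaves H = 4. So I, J, K can't be 4.
J must be 5 (only option left). Strike 5 from I, K.
That leaves K = 1.
I must be 2 (only option left).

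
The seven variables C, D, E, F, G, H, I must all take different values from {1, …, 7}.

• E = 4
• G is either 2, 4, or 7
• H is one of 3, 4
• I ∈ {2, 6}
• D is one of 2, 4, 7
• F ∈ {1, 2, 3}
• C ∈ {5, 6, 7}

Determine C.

5

E's domain is down to {4}, so E = 4. So D, G, H can't be 4.
H has just one choice, so H = 3. Eliminate 3 elsewhere: F.
Among the 5 still-open variables, 1 fits only F (and all 5 values in {1, 2, 5, 6, 7} must be used), so F = 1.
The 4 still-open variables draw from only 4 values {2, 5, 6, 7}, so each is used; only C can be 5, hence C = 5.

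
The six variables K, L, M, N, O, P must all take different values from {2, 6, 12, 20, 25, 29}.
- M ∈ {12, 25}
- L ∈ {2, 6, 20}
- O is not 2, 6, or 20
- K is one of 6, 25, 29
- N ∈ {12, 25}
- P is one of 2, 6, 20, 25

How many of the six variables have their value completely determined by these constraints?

2

M and N between them cover only {12, 25} — a naked pair. Remove those values from K, O, P.
O has just one choice, so O = 29. Eliminate 29 elsewhere: K.
K's domain is down to {6}, so K = 6. Eliminate 6 elsewhere: L, P.
Determined: K=6, O=29. The other variables each still have more than one consistent value. That makes 2.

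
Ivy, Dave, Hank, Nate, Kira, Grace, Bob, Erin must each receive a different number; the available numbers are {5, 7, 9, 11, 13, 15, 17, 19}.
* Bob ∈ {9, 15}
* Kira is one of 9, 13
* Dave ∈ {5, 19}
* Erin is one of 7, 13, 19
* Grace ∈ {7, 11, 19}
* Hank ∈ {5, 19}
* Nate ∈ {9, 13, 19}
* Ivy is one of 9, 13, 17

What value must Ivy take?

17

Among the 8 variables, 11 fits only Grace (and all 8 values in {5, 7, 9, 11, 13, 15, 17, 19} must be used), so Grace = 11.
The 7 still-open variables together cover exactly {5, 7, 9, 13, 15, 17, 19} — 7 values for 7 variables — and 7 appears only in Erin's list, so Erin = 7.
Among the 6 still-open variables, 15 fits only Bob (and all 6 values in {5, 9, 13, 15, 17, 19} must be used), so Bob = 15.
The 5 still-open variables together cover exactly {5, 9, 13, 17, 19} — 5 values for 5 variables — and 17 appears only in Ivy's list, so Ivy = 17.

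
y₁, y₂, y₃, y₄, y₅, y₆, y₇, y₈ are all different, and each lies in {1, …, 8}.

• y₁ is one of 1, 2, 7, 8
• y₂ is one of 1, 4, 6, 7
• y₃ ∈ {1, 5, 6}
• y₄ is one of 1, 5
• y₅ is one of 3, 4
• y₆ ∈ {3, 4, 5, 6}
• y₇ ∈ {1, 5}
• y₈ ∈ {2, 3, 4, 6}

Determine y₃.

6

The 8 variables draw from only 8 values {1, 2, 3, 4, 5, 6, 7, 8}, so each is used; only y₁ can be 8, hence y₁ = 8.
The 7 still-open variables draw from only 7 values {1, 2, 3, 4, 5, 6, 7}, so each is used; only y₈ can be 2, hence y₈ = 2.
The 6 still-open variables draw from only 6 values {1, 3, 4, 5, 6, 7}, so each is used; only y₂ can be 7, hence y₂ = 7.
y₄ and y₇ between them cover only {1, 5} — a naked pair. Remove those values from y₃, y₆.
So y₃ = 6.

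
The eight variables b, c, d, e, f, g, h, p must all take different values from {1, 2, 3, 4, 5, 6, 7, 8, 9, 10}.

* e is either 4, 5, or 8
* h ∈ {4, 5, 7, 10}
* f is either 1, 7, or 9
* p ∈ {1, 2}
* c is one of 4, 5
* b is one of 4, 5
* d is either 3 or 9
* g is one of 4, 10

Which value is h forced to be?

b and c share exactly the 2 values {4, 5}; by pigeonhole those values go to them, so strike 4, 5 from e, g, h.
e's domain is down to {8}, so e = 8.
That leaves g = 10. Strike 10 from h.
So h = 7.

7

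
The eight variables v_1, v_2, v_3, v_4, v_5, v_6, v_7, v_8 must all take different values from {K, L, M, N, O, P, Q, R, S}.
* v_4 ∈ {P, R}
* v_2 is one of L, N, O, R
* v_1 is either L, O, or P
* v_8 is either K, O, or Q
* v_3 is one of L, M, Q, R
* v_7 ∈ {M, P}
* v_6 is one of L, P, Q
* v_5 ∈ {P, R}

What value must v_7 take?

M

Among the 8 variables, K fits only v_8 (and all 8 values in {K, L, M, N, O, P, Q, R} must be used), so v_8 = K.
Among the 7 still-open variables, N fits only v_2 (and all 7 values in {L, M, N, O, P, Q, R} must be used), so v_2 = N.
The 6 still-open variables draw from only 6 values {L, M, O, P, Q, R}, so each is used; only v_1 can be O, hence v_1 = O.
v_4 and v_5 share exactly the 2 values {P, R}; by pigeonhole those values go to them, so strike P, R from v_3, v_6, v_7.
So v_7 = M.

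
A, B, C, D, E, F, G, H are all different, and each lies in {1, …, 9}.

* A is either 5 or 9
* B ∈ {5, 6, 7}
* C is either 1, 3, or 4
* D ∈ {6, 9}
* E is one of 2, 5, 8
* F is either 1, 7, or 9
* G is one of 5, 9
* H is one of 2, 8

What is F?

The 2 variables A and G are confined to {5, 9}, which locks those values in; drop them from B, D, E, F.
D has just one choice, so D = 6. Remove 6 from B.
B must be 7 (only option left). So F can't be 7.
So F = 1.

1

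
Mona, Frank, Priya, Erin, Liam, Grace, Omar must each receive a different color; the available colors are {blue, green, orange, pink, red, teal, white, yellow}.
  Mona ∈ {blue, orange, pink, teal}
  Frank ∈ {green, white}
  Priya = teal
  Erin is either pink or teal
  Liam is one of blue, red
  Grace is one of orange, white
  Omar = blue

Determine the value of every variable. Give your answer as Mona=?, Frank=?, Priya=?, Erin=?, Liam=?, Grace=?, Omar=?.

Priya must be teal (only option left). Eliminate teal elsewhere: Mona, Erin.
Erin must be pink (only option left). Eliminate pink elsewhere: Mona.
Omar must be blue (only option left). Eliminate blue elsewhere: Mona, Liam.
That leaves Mona = orange. Strike orange from Grace.
Liam's domain is down to {red}, so Liam = red.
That leaves Grace = white. So Frank can't be white.
That leaves Frank = green.

Mona=orange, Frank=green, Priya=teal, Erin=pink, Liam=red, Grace=white, Omar=blue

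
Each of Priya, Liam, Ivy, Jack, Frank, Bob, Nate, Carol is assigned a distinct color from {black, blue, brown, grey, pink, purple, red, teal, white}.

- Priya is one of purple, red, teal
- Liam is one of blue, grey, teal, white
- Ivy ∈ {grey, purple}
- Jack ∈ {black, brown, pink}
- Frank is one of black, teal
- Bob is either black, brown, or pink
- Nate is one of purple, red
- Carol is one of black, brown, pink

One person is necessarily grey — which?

The 3 variables Jack, Bob, Carol are confined to {black, brown, pink}, which locks those values in; drop them from Frank.
Frank's domain is down to {teal}, so Frank = teal. So Priya, Liam can't be teal.
Priya and Nate between them cover only {purple, red} — a naked pair. Remove those values from Ivy.
So grey goes to Ivy.

Ivy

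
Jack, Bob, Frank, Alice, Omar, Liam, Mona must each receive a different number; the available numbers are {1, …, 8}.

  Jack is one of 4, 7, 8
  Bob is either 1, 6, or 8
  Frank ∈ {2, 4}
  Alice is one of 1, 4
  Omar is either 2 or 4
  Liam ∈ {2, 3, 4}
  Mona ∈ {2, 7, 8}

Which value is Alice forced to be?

The 7 variables together cover exactly {1, 2, 3, 4, 6, 7, 8} — 7 values for 7 variables — and 3 appears only in Liam's list, so Liam = 3.
The 6 still-open variables together cover exactly {1, 2, 4, 6, 7, 8} — 6 values for 6 variables — and 6 appears only in Bob's list, so Bob = 6.
The 5 still-open variables together cover exactly {1, 2, 4, 7, 8} — 5 values for 5 variables — and 1 appears only in Alice's list, so Alice = 1.

1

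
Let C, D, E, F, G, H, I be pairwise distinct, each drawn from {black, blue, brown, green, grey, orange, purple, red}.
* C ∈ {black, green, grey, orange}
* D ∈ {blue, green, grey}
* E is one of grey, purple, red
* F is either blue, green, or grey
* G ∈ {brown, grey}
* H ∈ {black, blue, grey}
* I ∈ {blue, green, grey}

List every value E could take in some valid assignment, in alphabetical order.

D, F, I between them cover only {blue, green, grey} — a naked triple. Remove those values from C, E, G, H.
That leaves G = brown.
H has just one choice, so H = black. Strike black from C.
C must be orange (only option left).
No further eliminations apply; E can still be any of purple, red.

purple, red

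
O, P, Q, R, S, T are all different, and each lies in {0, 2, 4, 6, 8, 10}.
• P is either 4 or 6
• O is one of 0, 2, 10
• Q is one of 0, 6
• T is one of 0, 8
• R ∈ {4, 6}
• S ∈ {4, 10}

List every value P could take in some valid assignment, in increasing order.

The 6 variables together cover exactly {0, 2, 4, 6, 8, 10} — 6 values for 6 variables — and 2 appears only in O's list, so O = 2.
The 5 still-open variables draw from only 5 values {0, 4, 6, 8, 10}, so each is used; only T can be 8, hence T = 8.
Among the 4 still-open variables, 0 fits only Q (and all 4 values in {0, 4, 6, 10} must be used), so Q = 0.
Among the 3 still-open variables, 10 fits only S (and all 3 values in {4, 6, 10} must be used), so S = 10.
No further eliminations apply; P can still be any of 4, 6.

4, 6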